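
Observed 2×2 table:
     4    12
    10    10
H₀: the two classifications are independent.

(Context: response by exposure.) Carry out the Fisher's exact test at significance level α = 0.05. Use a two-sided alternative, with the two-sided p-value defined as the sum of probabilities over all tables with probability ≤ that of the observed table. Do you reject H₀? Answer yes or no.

reject H₀: no

Margins: r₁=16, r₂=20, c₁=14, c₂=22, n=36
p_obs = C(16,4)·C(20,10)/C(36,14); sum pmf over tables with pmf ≤ p_obs
p-value (two-sided) = 0.17602
At α=0.05: p ≥ α → fail to reject H₀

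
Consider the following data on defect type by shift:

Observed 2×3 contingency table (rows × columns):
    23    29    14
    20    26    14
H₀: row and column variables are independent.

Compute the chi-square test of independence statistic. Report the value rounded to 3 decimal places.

Row totals [66, 60], col totals [43, 55, 28], n=126
χ² = (23−22.52)²/22.52 + (29−28.81)²/28.81 + (14−14.67)²/14.67 + (20−20.48)²/20.48 + (26−26.19)²/26.19 + (14−13.33)²/13.33 = 0.0874
df = 2

test statistic = 0.087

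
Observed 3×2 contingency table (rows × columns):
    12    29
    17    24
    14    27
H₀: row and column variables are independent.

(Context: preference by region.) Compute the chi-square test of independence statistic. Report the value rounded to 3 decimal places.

Row totals [41, 41, 41], col totals [43, 80], n=123
χ² = (12−14.33)²/14.33 + (29−26.67)²/26.67 + (17−14.33)²/14.33 + (24−26.67)²/26.67 + (14−14.33)²/14.33 + (27−26.67)²/26.67 = 1.3587
df = 2

test statistic = 1.359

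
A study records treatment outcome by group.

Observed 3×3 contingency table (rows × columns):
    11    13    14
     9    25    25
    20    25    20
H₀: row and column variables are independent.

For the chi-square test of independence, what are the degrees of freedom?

degrees of freedom = 4

df = (r−1)(c−1) = (3−1)·(3−1) = 4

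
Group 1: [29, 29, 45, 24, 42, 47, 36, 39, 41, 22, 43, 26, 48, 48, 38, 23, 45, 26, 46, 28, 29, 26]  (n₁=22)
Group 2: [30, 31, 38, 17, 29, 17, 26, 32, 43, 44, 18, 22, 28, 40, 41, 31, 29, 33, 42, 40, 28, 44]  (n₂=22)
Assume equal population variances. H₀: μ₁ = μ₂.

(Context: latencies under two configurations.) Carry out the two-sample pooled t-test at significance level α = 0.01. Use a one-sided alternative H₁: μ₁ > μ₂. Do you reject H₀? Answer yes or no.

reject H₀: no

x̄₁=35.455, s₁=9.277, n₁=22
x̄₂=31.955, s₂=8.709, n₂=22
s_p² = [21·9.277² + 21·8.709²]/42 = 80.9621
SE = √(s_p²·(1/22+1/22)) = 2.7130
t = (35.455−31.955)/2.7130 = 1.2901
df = 42
p-value (one-sided, H₁ greater) = 0.10204
At α=0.01: p ≥ α → fail to reject H₀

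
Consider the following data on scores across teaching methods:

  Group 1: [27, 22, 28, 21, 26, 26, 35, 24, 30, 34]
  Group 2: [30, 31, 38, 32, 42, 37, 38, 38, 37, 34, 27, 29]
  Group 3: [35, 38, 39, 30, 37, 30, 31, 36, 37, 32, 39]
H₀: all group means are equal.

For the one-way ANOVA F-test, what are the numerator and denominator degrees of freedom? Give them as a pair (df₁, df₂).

k = 3 groups, N = 33 total
df = (k−1, N−k) = (3−1, 33−3) = (2, 30)

degrees of freedom = [2, 30]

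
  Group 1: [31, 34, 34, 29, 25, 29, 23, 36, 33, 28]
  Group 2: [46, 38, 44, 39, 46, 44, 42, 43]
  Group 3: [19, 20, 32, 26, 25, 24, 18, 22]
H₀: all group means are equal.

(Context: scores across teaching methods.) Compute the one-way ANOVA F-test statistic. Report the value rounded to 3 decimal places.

test statistic = 49.496

Group means [30.20, 42.75, 23.25], grand mean 31.923
SSB = Σnᵢ(x̄ᵢ−x̄)² = 1569.246; SSW = ΣΣ(x−x̄ᵢ)² = 364.600
MSB = 1569.246/2 = 784.6231; MSW = 364.600/23 = 15.8522
F = MSB/MSW = 49.4962
df = (2, 23)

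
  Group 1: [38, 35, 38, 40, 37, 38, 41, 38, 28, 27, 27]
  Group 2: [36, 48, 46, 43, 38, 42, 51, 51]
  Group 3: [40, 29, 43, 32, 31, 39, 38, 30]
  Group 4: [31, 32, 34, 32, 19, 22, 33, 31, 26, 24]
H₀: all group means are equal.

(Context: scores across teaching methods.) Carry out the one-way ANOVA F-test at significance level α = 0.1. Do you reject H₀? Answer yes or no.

reject H₀: yes

Group means [35.18, 44.38, 35.25, 28.40], grand mean 35.351
SSB = Σnᵢ(x̄ᵢ−x̄)² = 1135.021; SSW = ΣΣ(x−x̄ᵢ)² = 945.411
MSB = 1135.021/3 = 378.3404; MSW = 945.411/33 = 28.6488
F = MSB/MSW = 13.2061
df = (3, 33)
p-value (upper-tail) = 0.00001
At α=0.1: p < α → reject H₀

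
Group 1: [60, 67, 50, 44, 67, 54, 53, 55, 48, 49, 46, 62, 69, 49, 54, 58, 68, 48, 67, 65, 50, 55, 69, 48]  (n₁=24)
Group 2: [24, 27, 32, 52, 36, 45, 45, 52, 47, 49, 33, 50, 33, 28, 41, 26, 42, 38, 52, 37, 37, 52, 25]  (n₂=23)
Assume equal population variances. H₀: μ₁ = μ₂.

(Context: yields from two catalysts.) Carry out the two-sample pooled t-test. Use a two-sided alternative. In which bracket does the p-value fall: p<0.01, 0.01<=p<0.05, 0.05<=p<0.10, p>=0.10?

p-value bracket: p<0.01

x̄₁=56.458, s₁=8.346, n₁=24
x̄₂=39.261, s₂=9.626, n₂=23
s_p² = [23·8.346² + 22·9.626²]/45 = 80.8976
SE = √(s_p²·(1/24+1/23)) = 2.6245
t = (56.458−39.261)/2.6245 = 6.5527
df = 45
p-value (two-sided) = 0.00000
→ bracket: p<0.01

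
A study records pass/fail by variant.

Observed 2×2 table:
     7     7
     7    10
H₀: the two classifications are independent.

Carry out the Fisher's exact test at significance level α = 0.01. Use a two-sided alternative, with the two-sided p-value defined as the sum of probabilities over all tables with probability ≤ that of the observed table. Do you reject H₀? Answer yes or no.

Margins: r₁=14, r₂=17, c₁=14, c₂=17, n=31
p_obs = C(14,7)·C(17,7)/C(31,14); sum pmf over tables with pmf ≤ p_obs
p-value (two-sided) = 0.72471
At α=0.01: p ≥ α → fail to reject H₀

reject H₀: no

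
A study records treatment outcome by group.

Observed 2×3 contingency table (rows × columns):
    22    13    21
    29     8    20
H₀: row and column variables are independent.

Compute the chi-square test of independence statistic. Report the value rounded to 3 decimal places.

Row totals [56, 57], col totals [51, 21, 41], n=113
χ² = (22−25.27)²/25.27 + (13−10.41)²/10.41 + (21−20.32)²/20.32 + (29−25.73)²/25.73 + (8−10.59)²/10.59 + (20−20.68)²/20.68 = 2.1670
df = 2

test statistic = 2.167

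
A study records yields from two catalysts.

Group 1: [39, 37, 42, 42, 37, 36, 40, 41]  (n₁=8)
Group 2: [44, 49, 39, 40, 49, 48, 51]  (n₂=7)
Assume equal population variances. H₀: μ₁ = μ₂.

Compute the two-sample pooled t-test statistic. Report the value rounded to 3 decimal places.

x̄₁=39.250, s₁=2.375, n₁=8
x̄₂=45.714, s₂=4.751, n₂=7
s_p² = [7·2.375² + 6·4.751²]/13 = 13.4560
SE = √(s_p²·(1/8+1/7)) = 1.8985
t = (39.250−45.714)/1.8985 = -3.4049
df = 13

test statistic = -3.405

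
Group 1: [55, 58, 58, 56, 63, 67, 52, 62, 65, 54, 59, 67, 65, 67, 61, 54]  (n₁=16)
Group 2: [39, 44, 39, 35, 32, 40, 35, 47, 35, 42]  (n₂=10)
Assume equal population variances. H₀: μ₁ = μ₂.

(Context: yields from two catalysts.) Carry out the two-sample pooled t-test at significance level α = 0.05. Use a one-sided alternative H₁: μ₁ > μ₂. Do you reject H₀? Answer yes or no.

x̄₁=60.188, s₁=5.141, n₁=16
x̄₂=38.800, s₂=4.662, n₂=10
s_p² = [15·5.141² + 9·4.662²]/24 = 24.6682
SE = √(s_p²·(1/16+1/10)) = 2.0021
t = (60.188−38.800)/2.0021 = 10.6823
df = 24
p-value (one-sided, H₁ greater) = 0.00000
At α=0.05: p < α → reject H₀

reject H₀: yes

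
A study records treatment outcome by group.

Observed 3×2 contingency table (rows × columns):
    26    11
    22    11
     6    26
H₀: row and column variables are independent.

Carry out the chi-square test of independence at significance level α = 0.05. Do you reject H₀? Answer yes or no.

reject H₀: yes

Row totals [37, 33, 32], col totals [54, 48], n=102
χ² = (26−19.59)²/19.59 + (11−17.41)²/17.41 + (22−17.47)²/17.47 + (11−15.53)²/15.53 + (6−16.94)²/16.94 + (26−15.06)²/15.06 = 21.9708
df = 2
p-value (upper-tail) = 0.00002
At α=0.05: p < α → reject H₀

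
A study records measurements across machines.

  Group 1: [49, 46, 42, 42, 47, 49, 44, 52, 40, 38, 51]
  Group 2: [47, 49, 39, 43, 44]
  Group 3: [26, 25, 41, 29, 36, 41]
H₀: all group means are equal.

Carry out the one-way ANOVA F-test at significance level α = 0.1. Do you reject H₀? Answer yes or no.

reject H₀: yes

Group means [45.45, 44.40, 33.00], grand mean 41.818
SSB = Σnᵢ(x̄ᵢ−x̄)² = 645.345; SSW = ΣΣ(x−x̄ᵢ)² = 537.927
MSB = 645.345/2 = 322.6727; MSW = 537.927/19 = 28.3120
F = MSB/MSW = 11.3970
df = (2, 19)
p-value (upper-tail) = 0.00056
At α=0.1: p < α → reject H₀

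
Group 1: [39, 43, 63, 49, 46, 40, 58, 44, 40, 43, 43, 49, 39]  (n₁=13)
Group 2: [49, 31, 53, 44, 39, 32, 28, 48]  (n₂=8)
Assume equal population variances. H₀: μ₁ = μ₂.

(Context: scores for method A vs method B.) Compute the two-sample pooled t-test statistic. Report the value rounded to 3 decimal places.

test statistic = 1.455

x̄₁=45.846, s₁=7.369, n₁=13
x̄₂=40.500, s₂=9.396, n₂=8
s_p² = [12·7.369² + 7·9.396²]/19 = 66.8259
SE = √(s_p²·(1/13+1/8)) = 3.6734
t = (45.846−40.500)/3.6734 = 1.4554
df = 19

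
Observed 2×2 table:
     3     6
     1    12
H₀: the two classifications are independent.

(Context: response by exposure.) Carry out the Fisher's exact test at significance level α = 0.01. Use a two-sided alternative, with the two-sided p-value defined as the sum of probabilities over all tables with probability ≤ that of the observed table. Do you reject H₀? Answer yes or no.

Margins: r₁=9, r₂=13, c₁=4, c₂=18, n=22
p_obs = C(9,3)·C(13,1)/C(22,4); sum pmf over tables with pmf ≤ p_obs
p-value (two-sided) = 0.26425
At α=0.01: p ≥ α → fail to reject H₀

reject H₀: no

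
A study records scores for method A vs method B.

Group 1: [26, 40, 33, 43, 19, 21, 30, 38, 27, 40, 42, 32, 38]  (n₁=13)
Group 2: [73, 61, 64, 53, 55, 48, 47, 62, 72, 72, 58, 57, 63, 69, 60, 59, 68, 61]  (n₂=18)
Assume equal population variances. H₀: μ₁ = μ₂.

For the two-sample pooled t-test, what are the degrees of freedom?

df = n₁ + n₂ − 2 = 13 + 18 − 2 = 29

degrees of freedom = 29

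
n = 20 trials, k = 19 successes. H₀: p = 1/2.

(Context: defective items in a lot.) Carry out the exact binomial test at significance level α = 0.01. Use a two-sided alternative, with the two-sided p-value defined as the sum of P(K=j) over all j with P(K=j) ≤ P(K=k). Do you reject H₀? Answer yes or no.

Exact binomial: n=20, k=19, p₀=1/2=0.5000
P(X=j) = C(n,j)·p₀^j·(1−p₀)^(n−j); p = Σ P(X=j) over j with P(X=j) ≤ P(X=19)
p-value (two-sided) = 0.00004
At α=0.01: p < α → reject H₀

reject H₀: yes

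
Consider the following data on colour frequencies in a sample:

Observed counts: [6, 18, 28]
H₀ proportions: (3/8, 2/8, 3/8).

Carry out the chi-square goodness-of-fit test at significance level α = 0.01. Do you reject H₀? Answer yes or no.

reject H₀: yes

n = 52; E_i = n·p_i = [19.50, 13.00, 19.50]
χ² = (6−19.50)²/19.50 + (18−13.00)²/13.00 + (28−19.50)²/19.50 = 14.9744
df = 2
p-value (upper-tail) = 0.00056
At α=0.01: p < α → reject H₀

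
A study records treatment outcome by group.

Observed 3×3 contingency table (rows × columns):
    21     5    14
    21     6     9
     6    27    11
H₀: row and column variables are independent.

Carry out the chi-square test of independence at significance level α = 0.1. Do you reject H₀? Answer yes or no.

reject H₀: yes

Row totals [40, 36, 44], col totals [48, 38, 34], n=120
χ² = (21−16.00)²/16.00 + (5−12.67)²/12.67 + (14−11.33)²/11.33 + (21−14.40)²/14.40 + (6−11.40)²/11.40 + (9−10.20)²/10.20 + (6−17.60)²/17.60 + (27−13.93)²/13.93 + (11−12.47)²/12.47 = 32.6263
df = 4
p-value (upper-tail) = 0.00000
At α=0.1: p < α → reject H₀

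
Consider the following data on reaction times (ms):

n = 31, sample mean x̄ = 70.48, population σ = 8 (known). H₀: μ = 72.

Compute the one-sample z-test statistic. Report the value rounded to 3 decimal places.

test statistic = -1.058

SE = σ/√n = 8/√31 = 1.4368
z = (x̄−μ₀)/SE = (70.48−72)/1.4368 = -1.0579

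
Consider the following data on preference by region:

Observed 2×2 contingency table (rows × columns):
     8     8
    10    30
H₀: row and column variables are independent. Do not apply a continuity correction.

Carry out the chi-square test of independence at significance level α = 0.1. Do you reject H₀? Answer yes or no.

reject H₀: yes

Row totals [16, 40], col totals [18, 38], n=56
χ² = (8−5.14)²/5.14 + (8−10.86)²/10.86 + (10−12.86)²/12.86 + (30−27.14)²/27.14 = 3.2749
df = 1
p-value (upper-tail) = 0.07035
At α=0.1: p < α → reject H₀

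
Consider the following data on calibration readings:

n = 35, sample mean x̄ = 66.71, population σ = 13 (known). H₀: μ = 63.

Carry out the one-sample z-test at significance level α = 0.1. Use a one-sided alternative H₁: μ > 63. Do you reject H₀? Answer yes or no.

reject H₀: yes

SE = σ/√n = 13/√35 = 2.1974
z = (x̄−μ₀)/SE = (66.71−63)/2.1974 = 1.6884
p-value (one-sided, H₁ greater) = 0.04567
At α=0.1: p < α → reject H₀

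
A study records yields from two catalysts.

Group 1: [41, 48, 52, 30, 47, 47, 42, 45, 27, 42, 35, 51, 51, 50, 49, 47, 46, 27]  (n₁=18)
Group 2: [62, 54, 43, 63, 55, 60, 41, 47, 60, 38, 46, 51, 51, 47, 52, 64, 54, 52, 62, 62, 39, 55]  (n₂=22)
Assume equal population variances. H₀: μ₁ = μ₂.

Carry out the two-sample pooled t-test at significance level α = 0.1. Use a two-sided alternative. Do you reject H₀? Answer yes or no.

x̄₁=43.167, s₁=8.155, n₁=18
x̄₂=52.636, s₂=8.063, n₂=22
s_p² = [17·8.155² + 21·8.063²]/38 = 65.6734
SE = √(s_p²·(1/18+1/22)) = 2.5756
t = (43.167−52.636)/2.5756 = -3.6767
df = 38
p-value (two-sided) = 0.00073
At α=0.1: p < α → reject H₀

reject H₀: yes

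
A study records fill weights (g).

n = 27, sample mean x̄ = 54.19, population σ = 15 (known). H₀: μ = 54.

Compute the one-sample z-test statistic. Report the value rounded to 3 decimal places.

test statistic = 0.066

SE = σ/√n = 15/√27 = 2.8868
z = (x̄−μ₀)/SE = (54.19−54)/2.8868 = 0.0658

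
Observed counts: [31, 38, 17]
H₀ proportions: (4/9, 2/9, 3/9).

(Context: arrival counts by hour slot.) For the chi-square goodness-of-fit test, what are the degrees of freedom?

df = k − 1 = 3 − 1 = 2

degrees of freedom = 2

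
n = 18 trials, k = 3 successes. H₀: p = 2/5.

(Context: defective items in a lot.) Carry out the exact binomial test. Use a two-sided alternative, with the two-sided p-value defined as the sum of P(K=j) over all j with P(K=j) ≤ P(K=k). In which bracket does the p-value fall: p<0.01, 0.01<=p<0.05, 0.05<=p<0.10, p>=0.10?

Exact binomial: n=18, k=3, p₀=2/5=0.4000
P(X=j) = C(n,j)·p₀^j·(1−p₀)^(n−j); p = Σ P(X=j) over j with P(X=j) ≤ P(X=3)
p-value (two-sided) = 0.05306
→ bracket: 0.05<=p<0.10

p-value bracket: 0.05<=p<0.10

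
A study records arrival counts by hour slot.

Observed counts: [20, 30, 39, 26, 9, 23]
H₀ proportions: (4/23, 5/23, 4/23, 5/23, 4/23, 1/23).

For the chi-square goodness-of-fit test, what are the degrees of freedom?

df = k − 1 = 6 − 1 = 5

degrees of freedom = 5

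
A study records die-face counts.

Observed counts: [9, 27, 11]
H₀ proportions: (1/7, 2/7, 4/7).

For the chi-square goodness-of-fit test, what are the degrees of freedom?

df = k − 1 = 3 − 1 = 2

degrees of freedom = 2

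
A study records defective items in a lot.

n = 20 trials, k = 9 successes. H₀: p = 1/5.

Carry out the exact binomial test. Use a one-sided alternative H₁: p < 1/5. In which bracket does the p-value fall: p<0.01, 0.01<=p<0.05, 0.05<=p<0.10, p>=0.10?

p-value bracket: p>=0.10

Exact binomial: n=20, k=9, p₀=1/5=0.2000
P(X≤9) from Σ C(n,i)·p₀^i·(1−p₀)^(n−i)
p-value (one-sided, H₁ less) = 0.99741
→ bracket: p>=0.10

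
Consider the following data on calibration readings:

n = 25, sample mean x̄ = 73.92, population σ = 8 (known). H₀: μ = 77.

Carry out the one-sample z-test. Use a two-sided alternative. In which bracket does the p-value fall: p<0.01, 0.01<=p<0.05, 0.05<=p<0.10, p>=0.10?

p-value bracket: 0.05<=p<0.10

SE = σ/√n = 8/√25 = 1.6000
z = (x̄−μ₀)/SE = (73.92−77)/1.6000 = -1.9250
p-value (two-sided) = 0.05423
→ bracket: 0.05<=p<0.10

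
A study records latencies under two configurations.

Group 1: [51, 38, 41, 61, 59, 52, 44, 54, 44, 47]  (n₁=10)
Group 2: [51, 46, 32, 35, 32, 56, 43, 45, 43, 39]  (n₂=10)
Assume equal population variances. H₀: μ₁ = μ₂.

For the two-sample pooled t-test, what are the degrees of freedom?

df = n₁ + n₂ − 2 = 10 + 10 − 2 = 18

degrees of freedom = 18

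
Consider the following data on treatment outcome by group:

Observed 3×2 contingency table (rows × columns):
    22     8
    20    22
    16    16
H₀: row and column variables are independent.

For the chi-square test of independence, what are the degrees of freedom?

df = (r−1)(c−1) = (3−1)·(2−1) = 2

degrees of freedom = 2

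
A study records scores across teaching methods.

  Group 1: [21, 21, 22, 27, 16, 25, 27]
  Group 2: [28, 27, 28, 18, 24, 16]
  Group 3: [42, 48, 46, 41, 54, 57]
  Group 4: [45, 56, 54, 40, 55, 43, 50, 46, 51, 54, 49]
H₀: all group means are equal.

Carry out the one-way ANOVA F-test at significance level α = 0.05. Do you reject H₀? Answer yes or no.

reject H₀: yes

Group means [22.71, 23.50, 48.00, 49.36], grand mean 37.700
SSB = Σnᵢ(x̄ᵢ−x̄)² = 4914.826; SSW = ΣΣ(x−x̄ᵢ)² = 719.474
MSB = 4914.826/3 = 1638.2753; MSW = 719.474/26 = 27.6721
F = MSB/MSW = 59.2032
df = (3, 26)
p-value (upper-tail) = 0.00000
At α=0.05: p < α → reject H₀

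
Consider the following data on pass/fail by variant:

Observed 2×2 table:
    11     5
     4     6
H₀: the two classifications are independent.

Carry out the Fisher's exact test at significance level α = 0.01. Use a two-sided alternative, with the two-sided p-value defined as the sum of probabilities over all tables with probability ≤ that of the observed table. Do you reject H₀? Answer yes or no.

reject H₀: no

Margins: r₁=16, r₂=10, c₁=15, c₂=11, n=26
p_obs = C(16,11)·C(10,4)/C(26,15); sum pmf over tables with pmf ≤ p_obs
p-value (two-sided) = 0.22797
At α=0.01: p ≥ α → fail to reject H₀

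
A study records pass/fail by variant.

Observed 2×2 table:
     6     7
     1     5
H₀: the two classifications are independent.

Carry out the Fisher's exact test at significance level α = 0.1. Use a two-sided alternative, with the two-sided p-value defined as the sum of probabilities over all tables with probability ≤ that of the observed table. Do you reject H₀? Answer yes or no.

Margins: r₁=13, r₂=6, c₁=7, c₂=12, n=19
p_obs = C(13,6)·C(6,1)/C(19,7); sum pmf over tables with pmf ≤ p_obs
p-value (two-sided) = 0.33308
At α=0.1: p ≥ α → fail to reject H₀

reject H₀: no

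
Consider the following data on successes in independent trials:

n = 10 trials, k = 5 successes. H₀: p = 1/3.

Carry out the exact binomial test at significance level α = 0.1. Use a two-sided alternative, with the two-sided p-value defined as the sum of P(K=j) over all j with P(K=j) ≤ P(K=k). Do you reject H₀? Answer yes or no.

reject H₀: no

Exact binomial: n=10, k=5, p₀=1/3=0.3333
P(X=j) = C(n,j)·p₀^j·(1−p₀)^(n−j); p = Σ P(X=j) over j with P(X=j) ≤ P(X=5)
p-value (two-sided) = 0.31718
At α=0.1: p ≥ α → fail to reject H₀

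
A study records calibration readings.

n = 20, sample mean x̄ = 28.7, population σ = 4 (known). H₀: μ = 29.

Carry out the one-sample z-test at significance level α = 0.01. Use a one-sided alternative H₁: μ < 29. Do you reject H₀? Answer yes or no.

reject H₀: no

SE = σ/√n = 4/√20 = 0.8944
z = (x̄−μ₀)/SE = (28.7−29)/0.8944 = -0.3354
p-value (one-sided, H₁ less) = 0.36866
At α=0.01: p ≥ α → fail to reject H₀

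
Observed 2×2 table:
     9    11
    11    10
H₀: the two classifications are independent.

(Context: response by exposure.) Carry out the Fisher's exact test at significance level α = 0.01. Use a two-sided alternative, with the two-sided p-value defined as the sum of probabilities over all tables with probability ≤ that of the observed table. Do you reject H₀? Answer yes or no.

Margins: r₁=20, r₂=21, c₁=20, c₂=21, n=41
p_obs = C(20,9)·C(21,11)/C(41,20); sum pmf over tables with pmf ≤ p_obs
p-value (two-sided) = 0.75786
At α=0.01: p ≥ α → fail to reject H₀

reject H₀: no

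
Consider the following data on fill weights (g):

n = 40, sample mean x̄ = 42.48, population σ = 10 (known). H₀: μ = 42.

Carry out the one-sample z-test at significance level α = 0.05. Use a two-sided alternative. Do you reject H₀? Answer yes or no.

SE = σ/√n = 10/√40 = 1.5811
z = (x̄−μ₀)/SE = (42.48−42)/1.5811 = 0.3036
p-value (two-sided) = 0.76145
At α=0.05: p ≥ α → fail to reject H₀

reject H₀: no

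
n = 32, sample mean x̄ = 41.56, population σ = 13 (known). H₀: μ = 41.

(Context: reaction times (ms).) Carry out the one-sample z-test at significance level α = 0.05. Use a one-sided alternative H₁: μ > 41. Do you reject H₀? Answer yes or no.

SE = σ/√n = 13/√32 = 2.2981
z = (x̄−μ₀)/SE = (41.56−41)/2.2981 = 0.2437
p-value (one-sided, H₁ greater) = 0.40374
At α=0.05: p ≥ α → fail to reject H₀

reject H₀: no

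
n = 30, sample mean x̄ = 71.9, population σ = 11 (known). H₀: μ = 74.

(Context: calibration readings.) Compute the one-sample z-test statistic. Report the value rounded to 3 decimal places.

SE = σ/√n = 11/√30 = 2.0083
z = (x̄−μ₀)/SE = (71.9−74)/2.0083 = -1.0457

test statistic = -1.046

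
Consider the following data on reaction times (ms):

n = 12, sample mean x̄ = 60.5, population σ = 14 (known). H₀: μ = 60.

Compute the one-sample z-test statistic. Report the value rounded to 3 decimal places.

SE = σ/√n = 14/√12 = 4.0415
z = (x̄−μ₀)/SE = (60.5−60)/4.0415 = 0.1237

test statistic = 0.124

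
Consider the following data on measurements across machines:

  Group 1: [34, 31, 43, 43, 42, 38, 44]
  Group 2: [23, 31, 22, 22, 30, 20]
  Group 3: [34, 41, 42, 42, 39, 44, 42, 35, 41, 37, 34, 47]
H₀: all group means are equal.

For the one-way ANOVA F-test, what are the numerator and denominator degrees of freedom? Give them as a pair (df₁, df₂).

degrees of freedom = [2, 22]

k = 3 groups, N = 25 total
df = (k−1, N−k) = (3−1, 25−3) = (2, 22)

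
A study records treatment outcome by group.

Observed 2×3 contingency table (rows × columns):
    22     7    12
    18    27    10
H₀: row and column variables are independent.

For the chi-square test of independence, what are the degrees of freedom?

degrees of freedom = 2

df = (r−1)(c−1) = (2−1)·(3−1) = 2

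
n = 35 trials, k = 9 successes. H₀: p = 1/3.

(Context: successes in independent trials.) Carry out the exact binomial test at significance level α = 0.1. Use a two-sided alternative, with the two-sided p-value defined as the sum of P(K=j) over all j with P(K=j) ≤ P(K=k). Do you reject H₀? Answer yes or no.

reject H₀: no

Exact binomial: n=35, k=9, p₀=1/3=0.3333
P(X=j) = C(n,j)·p₀^j·(1−p₀)^(n−j); p = Σ P(X=j) over j with P(X=j) ≤ P(X=9)
p-value (two-sided) = 0.37605
At α=0.1: p ≥ α → fail to reject H₀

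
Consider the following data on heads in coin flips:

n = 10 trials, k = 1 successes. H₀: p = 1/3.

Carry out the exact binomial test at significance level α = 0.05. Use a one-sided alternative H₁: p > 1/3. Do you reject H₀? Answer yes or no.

Exact binomial: n=10, k=1, p₀=1/3=0.3333
P(X≥1) from Σ C(n,i)·p₀^i·(1−p₀)^(n−i)
p-value (one-sided, H₁ greater) = 0.98266
At α=0.05: p ≥ α → fail to reject H₀

reject H₀: no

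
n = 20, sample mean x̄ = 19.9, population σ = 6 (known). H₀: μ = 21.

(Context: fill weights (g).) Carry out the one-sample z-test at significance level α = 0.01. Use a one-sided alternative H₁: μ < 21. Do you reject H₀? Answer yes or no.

reject H₀: no

SE = σ/√n = 6/√20 = 1.3416
z = (x̄−μ₀)/SE = (19.9−21)/1.3416 = -0.8199
p-value (one-sided, H₁ less) = 0.20614
At α=0.01: p ≥ α → fail to reject H₀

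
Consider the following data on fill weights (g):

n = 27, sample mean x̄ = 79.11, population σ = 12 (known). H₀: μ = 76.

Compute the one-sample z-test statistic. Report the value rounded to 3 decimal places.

SE = σ/√n = 12/√27 = 2.3094
z = (x̄−μ₀)/SE = (79.11−76)/2.3094 = 1.3467

test statistic = 1.347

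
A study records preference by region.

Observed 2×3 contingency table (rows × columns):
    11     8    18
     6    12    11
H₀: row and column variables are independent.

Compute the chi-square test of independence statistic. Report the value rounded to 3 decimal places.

test statistic = 3.035

Row totals [37, 29], col totals [17, 20, 29], n=66
χ² = (11−9.53)²/9.53 + (8−11.21)²/11.21 + (18−16.26)²/16.26 + (6−7.47)²/7.47 + (12−8.79)²/8.79 + (11−12.74)²/12.74 = 3.0351
df = 2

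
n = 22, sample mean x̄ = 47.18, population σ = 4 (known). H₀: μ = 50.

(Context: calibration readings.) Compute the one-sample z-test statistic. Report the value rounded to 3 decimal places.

test statistic = -3.307

SE = σ/√n = 4/√22 = 0.8528
z = (x̄−μ₀)/SE = (47.18−50)/0.8528 = -3.3067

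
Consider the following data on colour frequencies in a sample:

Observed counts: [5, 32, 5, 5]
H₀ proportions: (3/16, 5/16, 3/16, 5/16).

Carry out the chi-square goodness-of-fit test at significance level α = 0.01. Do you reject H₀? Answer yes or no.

reject H₀: yes

n = 47; E_i = n·p_i = [8.81, 14.69, 8.81, 14.69]
χ² = (5−8.81)²/8.81 + (32−14.69)²/14.69 + (5−8.81)²/8.81 + (5−14.69)²/14.69 = 30.0950
df = 3
p-value (upper-tail) = 0.00000
At α=0.01: p < α → reject H₀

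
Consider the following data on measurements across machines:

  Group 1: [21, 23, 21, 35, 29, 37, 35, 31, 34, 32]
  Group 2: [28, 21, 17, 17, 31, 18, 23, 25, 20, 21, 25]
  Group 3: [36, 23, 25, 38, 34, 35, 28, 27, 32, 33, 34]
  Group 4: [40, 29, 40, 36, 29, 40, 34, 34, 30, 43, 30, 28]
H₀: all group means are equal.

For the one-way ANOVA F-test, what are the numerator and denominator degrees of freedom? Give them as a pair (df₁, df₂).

degrees of freedom = [3, 40]

k = 4 groups, N = 44 total
df = (k−1, N−k) = (4−1, 44−4) = (3, 40)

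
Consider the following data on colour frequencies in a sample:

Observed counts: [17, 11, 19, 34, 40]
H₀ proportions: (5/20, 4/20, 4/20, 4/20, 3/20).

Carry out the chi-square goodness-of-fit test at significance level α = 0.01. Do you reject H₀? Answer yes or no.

reject H₀: yes

n = 121; E_i = n·p_i = [30.25, 24.20, 24.20, 24.20, 18.15]
χ² = (17−30.25)²/30.25 + (11−24.20)²/24.20 + (19−24.20)²/24.20 + (34−24.20)²/24.20 + (40−18.15)²/18.15 = 44.3939
df = 4
p-value (upper-tail) = 0.00000
At α=0.01: p < α → reject H₀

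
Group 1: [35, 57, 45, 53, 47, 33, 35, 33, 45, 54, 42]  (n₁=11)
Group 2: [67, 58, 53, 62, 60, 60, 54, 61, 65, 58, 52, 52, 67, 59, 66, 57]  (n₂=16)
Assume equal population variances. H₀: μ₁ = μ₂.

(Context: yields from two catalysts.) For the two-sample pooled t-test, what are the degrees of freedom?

df = n₁ + n₂ − 2 = 11 + 16 − 2 = 25

degrees of freedom = 25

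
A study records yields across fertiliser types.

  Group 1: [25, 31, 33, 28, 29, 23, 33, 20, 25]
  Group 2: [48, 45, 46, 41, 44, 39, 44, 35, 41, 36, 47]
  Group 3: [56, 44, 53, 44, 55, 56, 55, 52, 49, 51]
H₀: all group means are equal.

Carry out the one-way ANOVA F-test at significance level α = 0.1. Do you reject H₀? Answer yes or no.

Group means [27.44, 42.36, 51.50], grand mean 40.933
SSB = Σnᵢ(x̄ᵢ−x̄)² = 2776.599; SSW = ΣΣ(x−x̄ᵢ)² = 539.268
MSB = 2776.599/2 = 1388.2995; MSW = 539.268/27 = 19.9729
F = MSB/MSW = 69.5092
df = (2, 27)
p-value (upper-tail) = 0.00000
At α=0.1: p < α → reject H₀

reject H₀: yes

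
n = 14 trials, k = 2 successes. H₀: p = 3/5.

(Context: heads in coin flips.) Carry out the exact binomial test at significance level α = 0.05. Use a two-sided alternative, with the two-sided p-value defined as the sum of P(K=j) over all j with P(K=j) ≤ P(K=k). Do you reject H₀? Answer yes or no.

Exact binomial: n=14, k=2, p₀=3/5=0.6000
P(X=j) = C(n,j)·p₀^j·(1−p₀)^(n−j); p = Σ P(X=j) over j with P(X=j) ≤ P(X=2)
p-value (two-sided) = 0.00061
At α=0.05: p < α → reject H₀

reject H₀: yes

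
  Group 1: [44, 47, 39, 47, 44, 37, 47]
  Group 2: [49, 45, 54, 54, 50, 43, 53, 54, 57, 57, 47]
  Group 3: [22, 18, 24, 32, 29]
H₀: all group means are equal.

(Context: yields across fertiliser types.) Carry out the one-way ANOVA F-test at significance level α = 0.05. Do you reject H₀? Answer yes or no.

Group means [43.57, 51.18, 25.00], grand mean 43.174
SSB = Σnᵢ(x̄ᵢ−x̄)² = 2357.954; SSW = ΣΣ(x−x̄ᵢ)² = 447.351
MSB = 2357.954/2 = 1178.9768; MSW = 447.351/20 = 22.3675
F = MSB/MSW = 52.7093
df = (2, 20)
p-value (upper-tail) = 0.00000
At α=0.05: p < α → reject H₀

reject H₀: yes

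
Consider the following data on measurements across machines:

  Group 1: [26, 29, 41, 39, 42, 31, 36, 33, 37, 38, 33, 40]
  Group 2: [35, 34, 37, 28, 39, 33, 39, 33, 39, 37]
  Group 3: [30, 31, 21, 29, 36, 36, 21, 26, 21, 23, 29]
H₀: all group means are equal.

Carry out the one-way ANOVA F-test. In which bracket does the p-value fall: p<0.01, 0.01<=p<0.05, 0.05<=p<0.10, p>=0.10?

p-value bracket: p<0.01

Group means [35.42, 35.40, 27.55], grand mean 32.788
SSB = Σnᵢ(x̄ᵢ−x̄)² = 453.471; SSW = ΣΣ(x−x̄ᵢ)² = 708.044
MSB = 453.471/2 = 226.7356; MSW = 708.044/30 = 23.6015
F = MSB/MSW = 9.6068
df = (2, 30)
p-value (upper-tail) = 0.00060
→ bracket: p<0.01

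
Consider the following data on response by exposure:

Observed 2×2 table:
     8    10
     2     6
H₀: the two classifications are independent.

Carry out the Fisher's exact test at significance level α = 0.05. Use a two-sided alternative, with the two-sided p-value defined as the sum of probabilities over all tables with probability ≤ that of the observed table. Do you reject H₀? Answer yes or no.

reject H₀: no

Margins: r₁=18, r₂=8, c₁=10, c₂=16, n=26
p_obs = C(18,8)·C(8,2)/C(26,10); sum pmf over tables with pmf ≤ p_obs
p-value (two-sided) = 0.41985
At α=0.05: p ≥ α → fail to reject H₀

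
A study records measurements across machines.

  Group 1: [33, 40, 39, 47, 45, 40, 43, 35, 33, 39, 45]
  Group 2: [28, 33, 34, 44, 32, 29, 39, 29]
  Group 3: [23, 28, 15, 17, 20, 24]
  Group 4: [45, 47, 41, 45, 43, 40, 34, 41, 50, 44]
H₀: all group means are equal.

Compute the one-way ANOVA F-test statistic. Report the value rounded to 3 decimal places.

test statistic = 28.558

Group means [39.91, 33.50, 21.17, 43.00], grand mean 36.114
SSB = Σnᵢ(x̄ᵢ−x̄)² = 2027.800; SSW = ΣΣ(x−x̄ᵢ)² = 733.742
MSB = 2027.800/3 = 675.9335; MSW = 733.742/31 = 23.6691
F = MSB/MSW = 28.5576
df = (3, 31)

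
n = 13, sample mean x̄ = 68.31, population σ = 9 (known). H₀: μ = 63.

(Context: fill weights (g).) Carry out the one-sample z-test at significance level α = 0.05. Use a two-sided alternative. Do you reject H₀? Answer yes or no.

SE = σ/√n = 9/√13 = 2.4962
z = (x̄−μ₀)/SE = (68.31−63)/2.4962 = 2.1273
p-value (two-sided) = 0.03340
At α=0.05: p < α → reject H₀

reject H₀: yes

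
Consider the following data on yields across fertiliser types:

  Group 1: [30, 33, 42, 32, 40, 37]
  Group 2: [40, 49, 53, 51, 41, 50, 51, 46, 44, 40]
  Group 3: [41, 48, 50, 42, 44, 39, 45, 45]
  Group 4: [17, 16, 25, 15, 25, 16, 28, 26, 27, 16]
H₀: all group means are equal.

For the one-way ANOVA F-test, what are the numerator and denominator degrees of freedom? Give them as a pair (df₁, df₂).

k = 4 groups, N = 34 total
df = (k−1, N−k) = (4−1, 34−4) = (3, 30)

degrees of freedom = [3, 30]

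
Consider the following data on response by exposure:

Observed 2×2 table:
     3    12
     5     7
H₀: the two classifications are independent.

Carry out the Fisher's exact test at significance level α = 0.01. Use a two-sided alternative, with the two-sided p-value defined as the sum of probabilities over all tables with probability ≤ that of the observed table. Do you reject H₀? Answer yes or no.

reject H₀: no

Margins: r₁=15, r₂=12, c₁=8, c₂=19, n=27
p_obs = C(15,3)·C(12,5)/C(27,8); sum pmf over tables with pmf ≤ p_obs
p-value (two-sided) = 0.39807
At α=0.01: p ≥ α → fail to reject H₀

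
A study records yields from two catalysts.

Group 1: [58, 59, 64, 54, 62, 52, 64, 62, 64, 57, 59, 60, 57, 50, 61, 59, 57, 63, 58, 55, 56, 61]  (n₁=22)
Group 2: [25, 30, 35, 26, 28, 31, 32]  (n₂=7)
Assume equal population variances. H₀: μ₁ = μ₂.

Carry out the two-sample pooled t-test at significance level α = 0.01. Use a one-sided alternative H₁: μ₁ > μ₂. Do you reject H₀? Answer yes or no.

reject H₀: yes

x̄₁=58.727, s₁=3.844, n₁=22
x̄₂=29.571, s₂=3.505, n₂=7
s_p² = [21·3.844² + 6·3.505²]/27 = 14.2251
SE = √(s_p²·(1/22+1/7)) = 1.6367
t = (58.727−29.571)/1.6367 = 17.8139
df = 27
p-value (one-sided, H₁ greater) = 0.00000
At α=0.01: p < α → reject H₀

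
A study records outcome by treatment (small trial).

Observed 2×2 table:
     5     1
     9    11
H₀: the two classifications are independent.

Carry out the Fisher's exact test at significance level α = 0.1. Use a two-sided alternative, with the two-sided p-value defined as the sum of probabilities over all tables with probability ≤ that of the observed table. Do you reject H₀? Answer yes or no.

Margins: r₁=6, r₂=20, c₁=14, c₂=12, n=26
p_obs = C(6,5)·C(20,9)/C(26,14); sum pmf over tables with pmf ≤ p_obs
p-value (two-sided) = 0.16957
At α=0.1: p ≥ α → fail to reject H₀

reject H₀: no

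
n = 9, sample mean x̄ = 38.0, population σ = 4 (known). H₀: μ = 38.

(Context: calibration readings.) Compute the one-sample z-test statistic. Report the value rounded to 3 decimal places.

SE = σ/√n = 4/√9 = 1.3333
z = (x̄−μ₀)/SE = (38.0−38)/1.3333 = 0.0000

test statistic = 0.000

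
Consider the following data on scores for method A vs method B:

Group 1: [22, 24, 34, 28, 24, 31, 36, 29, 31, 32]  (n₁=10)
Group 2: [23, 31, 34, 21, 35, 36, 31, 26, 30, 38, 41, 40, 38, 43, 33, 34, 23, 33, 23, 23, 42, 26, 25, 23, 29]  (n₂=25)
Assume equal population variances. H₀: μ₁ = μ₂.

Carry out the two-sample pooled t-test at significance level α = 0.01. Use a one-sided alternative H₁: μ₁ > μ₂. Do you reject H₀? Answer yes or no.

reject H₀: no

x̄₁=29.100, s₁=4.606, n₁=10
x̄₂=31.240, s₂=6.833, n₂=25
s_p² = [9·4.606² + 24·6.833²]/33 = 39.7412
SE = √(s_p²·(1/10+1/25)) = 2.3588
t = (29.100−31.240)/2.3588 = -0.9073
df = 33
p-value (one-sided, H₁ greater) = 0.81458
At α=0.01: p ≥ α → fail to reject H₀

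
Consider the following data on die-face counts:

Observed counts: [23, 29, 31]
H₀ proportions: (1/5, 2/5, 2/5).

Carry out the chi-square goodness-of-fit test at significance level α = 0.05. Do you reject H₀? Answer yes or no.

reject H₀: no

n = 83; E_i = n·p_i = [16.60, 33.20, 33.20]
χ² = (23−16.60)²/16.60 + (29−33.20)²/33.20 + (31−33.20)²/33.20 = 3.1446
df = 2
p-value (upper-tail) = 0.20757
At α=0.05: p ≥ α → fail to reject H₀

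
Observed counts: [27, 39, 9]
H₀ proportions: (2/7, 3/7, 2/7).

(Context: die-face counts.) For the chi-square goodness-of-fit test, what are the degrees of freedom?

degrees of freedom = 2

df = k − 1 = 3 − 1 = 2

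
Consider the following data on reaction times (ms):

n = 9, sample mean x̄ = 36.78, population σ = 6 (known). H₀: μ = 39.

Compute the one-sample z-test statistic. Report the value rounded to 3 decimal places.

SE = σ/√n = 6/√9 = 2.0000
z = (x̄−μ₀)/SE = (36.78−39)/2.0000 = -1.1100

test statistic = -1.110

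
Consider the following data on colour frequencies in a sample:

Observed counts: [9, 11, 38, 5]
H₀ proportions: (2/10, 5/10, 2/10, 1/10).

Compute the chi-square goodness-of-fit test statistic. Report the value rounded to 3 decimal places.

n = 63; E_i = n·p_i = [12.60, 31.50, 12.60, 6.30]
χ² = (9−12.60)²/12.60 + (11−31.50)²/31.50 + (38−12.60)²/12.60 + (5−6.30)²/6.30 = 65.8413
df = 3

test statistic = 65.841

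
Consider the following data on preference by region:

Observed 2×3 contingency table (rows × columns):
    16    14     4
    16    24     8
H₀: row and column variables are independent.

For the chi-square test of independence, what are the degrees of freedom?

degrees of freedom = 2

df = (r−1)(c−1) = (2−1)·(3−1) = 2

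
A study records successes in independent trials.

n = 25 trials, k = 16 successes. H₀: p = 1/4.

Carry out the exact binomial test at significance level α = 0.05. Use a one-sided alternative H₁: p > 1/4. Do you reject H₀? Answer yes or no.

Exact binomial: n=25, k=16, p₀=1/4=0.2500
P(X≥16) from Σ C(n,i)·p₀^i·(1−p₀)^(n−i)
p-value (one-sided, H₁ greater) = 0.00004
At α=0.05: p < α → reject H₀

reject H₀: yes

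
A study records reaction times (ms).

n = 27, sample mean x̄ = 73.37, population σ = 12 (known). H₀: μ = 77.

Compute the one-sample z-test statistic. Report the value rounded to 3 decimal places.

test statistic = -1.572

SE = σ/√n = 12/√27 = 2.3094
z = (x̄−μ₀)/SE = (73.37−77)/2.3094 = -1.5718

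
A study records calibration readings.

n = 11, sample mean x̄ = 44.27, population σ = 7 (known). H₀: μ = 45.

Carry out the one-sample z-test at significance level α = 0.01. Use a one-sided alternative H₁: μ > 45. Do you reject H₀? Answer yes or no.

SE = σ/√n = 7/√11 = 2.1106
z = (x̄−μ₀)/SE = (44.27−45)/2.1106 = -0.3459
p-value (one-sided, H₁ greater) = 0.63528
At α=0.01: p ≥ α → fail to reject H₀

reject H₀: no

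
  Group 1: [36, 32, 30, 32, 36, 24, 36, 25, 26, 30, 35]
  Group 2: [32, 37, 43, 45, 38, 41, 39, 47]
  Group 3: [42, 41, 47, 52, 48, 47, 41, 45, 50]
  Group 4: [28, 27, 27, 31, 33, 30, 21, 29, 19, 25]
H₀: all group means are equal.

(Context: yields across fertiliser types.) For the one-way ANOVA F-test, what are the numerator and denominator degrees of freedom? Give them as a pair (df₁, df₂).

degrees of freedom = [3, 34]

k = 4 groups, N = 38 total
df = (k−1, N−k) = (4−1, 38−4) = (3, 34)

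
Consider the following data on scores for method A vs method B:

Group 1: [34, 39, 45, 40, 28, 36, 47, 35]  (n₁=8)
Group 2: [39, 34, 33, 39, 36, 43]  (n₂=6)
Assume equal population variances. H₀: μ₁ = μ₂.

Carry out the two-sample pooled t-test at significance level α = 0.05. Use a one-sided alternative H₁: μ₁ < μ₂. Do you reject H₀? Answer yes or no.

x̄₁=38.000, s₁=6.141, n₁=8
x̄₂=37.333, s₂=3.724, n₂=6
s_p² = [7·6.141² + 5·3.724²]/12 = 27.7778
SE = √(s_p²·(1/8+1/6)) = 2.8464
t = (38.000−37.333)/2.8464 = 0.2342
df = 12
p-value (one-sided, H₁ less) = 0.59062
At α=0.05: p ≥ α → fail to reject H₀

reject H₀: no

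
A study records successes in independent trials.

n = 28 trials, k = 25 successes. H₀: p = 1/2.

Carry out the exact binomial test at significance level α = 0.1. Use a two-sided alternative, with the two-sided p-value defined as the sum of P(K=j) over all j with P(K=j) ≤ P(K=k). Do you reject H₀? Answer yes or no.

reject H₀: yes

Exact binomial: n=28, k=25, p₀=1/2=0.5000
P(X=j) = C(n,j)·p₀^j·(1−p₀)^(n−j); p = Σ P(X=j) over j with P(X=j) ≤ P(X=25)
p-value (two-sided) = 0.00003
At α=0.1: p < α → reject H₀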